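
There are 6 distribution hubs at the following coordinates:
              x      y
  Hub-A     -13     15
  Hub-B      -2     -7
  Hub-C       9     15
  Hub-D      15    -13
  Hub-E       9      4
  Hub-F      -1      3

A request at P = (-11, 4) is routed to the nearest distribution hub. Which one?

Hub-F

Since √ is increasing, it suffices to compare squared distances:
d²(P, Hub-A) = (-11−(-13))² + (4−15)² = 4 + 121 = 125
d²(P, Hub-B) = (-11−(-2))² + (4−(-7))² = 81 + 121 = 202
d²(P, Hub-C) = (-11−9)² + (4−15)² = 400 + 121 = 521
d²(P, Hub-D) = (-11−15)² + (4−(-13))² = 676 + 289 = 965
d²(P, Hub-E) = (-11−9)² + (4−4)² = 400 + 0 = 400
d²(P, Hub-F) = (-11−(-1))² + (4−3)² = 100 + 1 = 101
Minimum is at Hub-F.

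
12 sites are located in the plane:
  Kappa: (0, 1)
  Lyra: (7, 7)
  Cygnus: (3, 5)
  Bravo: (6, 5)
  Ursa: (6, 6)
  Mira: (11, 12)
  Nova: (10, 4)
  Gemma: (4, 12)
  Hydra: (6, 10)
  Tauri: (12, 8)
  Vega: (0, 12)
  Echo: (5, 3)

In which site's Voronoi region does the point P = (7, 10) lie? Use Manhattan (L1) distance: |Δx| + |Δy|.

Hydra

d(P, Kappa) = 7 + 9 = 16
d(P, Lyra) = 0 + 3 = 3
d(P, Cygnus) = 4 + 5 = 9
d(P, Bravo) = 1 + 5 = 6
d(P, Ursa) = 1 + 4 = 5
d(P, Mira) = 4 + 2 = 6
d(P, Nova) = 3 + 6 = 9
d(P, Gemma) = 3 + 2 = 5
d(P, Hydra) = 1 + 0 = 1
d(P, Tauri) = 5 + 2 = 7
d(P, Vega) = 7 + 2 = 9
d(P, Echo) = 2 + 7 = 9
Minimum is at Hydra.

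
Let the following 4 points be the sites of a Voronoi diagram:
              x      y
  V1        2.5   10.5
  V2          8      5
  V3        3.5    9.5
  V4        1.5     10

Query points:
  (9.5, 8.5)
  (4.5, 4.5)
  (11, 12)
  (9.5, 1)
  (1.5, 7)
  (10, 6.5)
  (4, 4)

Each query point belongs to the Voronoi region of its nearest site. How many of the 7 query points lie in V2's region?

6

(9.5, 8.5) — d² to each: V1:53, V2:14.5, V3:37, V4:66.25 → nearest is V2
(4.5, 4.5) — d² to each: V1:40, V2:12.5, V3:26, V4:39.25 → nearest is V2
(11, 12) — d² to each: V1:74.5, V2:58, V3:62.5, V4:94.25 → nearest is V2
(9.5, 1) — d² to each: V1:139.25, V2:18.25, V3:108.25, V4:145 → nearest is V2
(1.5, 7) — d² to each: V1:13.25, V2:46.25, V3:10.25, V4:9 → nearest is V4
(10, 6.5) — d² to each: V1:72.25, V2:6.25, V3:51.25, V4:84.5 → nearest is V2
(4, 4) — d² to each: V1:44.5, V2:17, V3:30.5, V4:42.25 → nearest is V2
6 of the 7 points have V2 as nearest.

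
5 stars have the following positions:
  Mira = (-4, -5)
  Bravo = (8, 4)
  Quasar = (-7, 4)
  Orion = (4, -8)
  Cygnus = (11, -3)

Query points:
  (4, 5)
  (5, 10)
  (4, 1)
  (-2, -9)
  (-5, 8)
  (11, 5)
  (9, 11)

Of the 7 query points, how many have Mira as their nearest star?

(4, 5) — d² to each: Mira:164, Bravo:17, Quasar:122, Orion:169, Cygnus:113 → nearest is Bravo
(5, 10) — d² to each: Mira:306, Bravo:45, Quasar:180, Orion:325, Cygnus:205 → nearest is Bravo
(4, 1) — d² to each: Mira:100, Bravo:25, Quasar:130, Orion:81, Cygnus:65 → nearest is Bravo
(-2, -9) — d² to each: Mira:20, Bravo:269, Quasar:194, Orion:37, Cygnus:205 → nearest is Mira
(-5, 8) — d² to each: Mira:170, Bravo:185, Quasar:20, Orion:337, Cygnus:377 → nearest is Quasar
(11, 5) — d² to each: Mira:325, Bravo:10, Quasar:325, Orion:218, Cygnus:64 → nearest is Bravo
(9, 11) — d² to each: Mira:425, Bravo:50, Quasar:305, Orion:386, Cygnus:200 → nearest is Bravo
1 of the 7 points has Mira as nearest.

1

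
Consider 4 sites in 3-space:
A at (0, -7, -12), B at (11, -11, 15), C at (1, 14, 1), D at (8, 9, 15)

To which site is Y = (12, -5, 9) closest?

B

Since √ is increasing, it suffices to compare squared distances:
|YA|² = (12−0)² + (-5−(-7))² + (9−(-12))² = 144 + 4 + 441 = 589
|YB|² = (12−11)² + (-5−(-11))² + (9−15)² = 1 + 36 + 36 = 73
|YC|² = (12−1)² + (-5−14)² + (9−1)² = 121 + 361 + 64 = 546
|YD|² = (12−8)² + (-5−9)² + (9−15)² = 16 + 196 + 36 = 248
B is nearest.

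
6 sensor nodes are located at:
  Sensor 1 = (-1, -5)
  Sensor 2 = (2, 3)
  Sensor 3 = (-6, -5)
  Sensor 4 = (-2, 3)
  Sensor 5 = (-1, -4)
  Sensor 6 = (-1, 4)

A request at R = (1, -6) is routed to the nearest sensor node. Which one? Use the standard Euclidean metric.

Sensor 1

Squared Euclidean distances:
d²(R, Sensor 1) = (1−(-1))² + (-6−(-5))² = 4 + 1 = 5
d²(R, Sensor 2) = (1−2)² + (-6−3)² = 1 + 81 = 82
d²(R, Sensor 3) = (1−(-6))² + (-6−(-5))² = 49 + 1 = 50
d²(R, Sensor 4) = (1−(-2))² + (-6−3)² = 9 + 81 = 90
d²(R, Sensor 5) = (1−(-1))² + (-6−(-4))² = 4 + 4 = 8
d²(R, Sensor 6) = (1−(-1))² + (-6−4)² = 4 + 100 = 104
Minimum is at Sensor 1.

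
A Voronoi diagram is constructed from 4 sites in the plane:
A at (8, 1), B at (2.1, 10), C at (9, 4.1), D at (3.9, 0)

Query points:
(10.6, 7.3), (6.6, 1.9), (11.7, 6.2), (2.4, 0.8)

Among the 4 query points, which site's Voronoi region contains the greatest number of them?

(10.6, 7.3) — d² to each: A:46.45, B:79.54, C:12.8, D:98.18 → nearest is C
(6.6, 1.9) — d² to each: A:2.77, B:85.86, C:10.6, D:10.9 → nearest is A
(11.7, 6.2) — d² to each: A:40.73, B:106.6, C:11.7, D:99.28 → nearest is C
(2.4, 0.8) — d² to each: A:31.4, B:84.73, C:54.45, D:2.89 → nearest is D
Tally — A:1, C:2, D:1. C captures the most (2).

C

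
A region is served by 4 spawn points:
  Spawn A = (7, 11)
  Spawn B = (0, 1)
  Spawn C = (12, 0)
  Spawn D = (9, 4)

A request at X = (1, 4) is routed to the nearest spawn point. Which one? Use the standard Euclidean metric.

Since √ is increasing, it suffices to compare squared distances:
d²(X, Spawn A) = 36 + 49 = 85
d²(X, Spawn B) = 1 + 9 = 10
d²(X, Spawn C) = 121 + 16 = 137
d²(X, Spawn D) = 64 + 0 = 64
Minimum is at Spawn B.

Spawn B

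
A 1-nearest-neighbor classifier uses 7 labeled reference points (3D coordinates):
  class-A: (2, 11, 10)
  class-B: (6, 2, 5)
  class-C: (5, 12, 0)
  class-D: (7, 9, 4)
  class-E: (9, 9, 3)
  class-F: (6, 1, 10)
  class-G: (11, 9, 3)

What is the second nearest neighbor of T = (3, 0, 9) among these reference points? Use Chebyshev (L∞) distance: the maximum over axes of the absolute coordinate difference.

class-B

d(T, class-A) = max(1, 11, 1) = 11
d(T, class-B) = max(3, 2, 4) = 4
d(T, class-C) = max(2, 12, 9) = 12
d(T, class-D) = max(4, 9, 5) = 9
d(T, class-E) = max(6, 9, 6) = 9
d(T, class-F) = max(3, 1, 1) = 3
d(T, class-G) = max(8, 9, 6) = 9
Sorted ascending: class-F, class-B, class-D, … — the second-nearest is class-B.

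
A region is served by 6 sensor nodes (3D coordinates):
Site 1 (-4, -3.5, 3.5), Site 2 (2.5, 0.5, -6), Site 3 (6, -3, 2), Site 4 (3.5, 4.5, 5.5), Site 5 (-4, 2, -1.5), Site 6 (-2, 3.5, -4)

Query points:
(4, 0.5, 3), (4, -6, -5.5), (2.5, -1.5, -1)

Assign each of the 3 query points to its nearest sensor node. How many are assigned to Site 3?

(4, 0.5, 3) — d² to each: Site 1:80.25, Site 2:83.25, Site 3:17.25, Site 4:22.5, Site 5:86.5, Site 6:94 → nearest is Site 3
(4, -6, -5.5) — d² to each: Site 1:151.25, Site 2:44.75, Site 3:69.25, Site 4:231.5, Site 5:144, Site 6:128.5 → nearest is Site 2
(2.5, -1.5, -1) — d² to each: Site 1:66.5, Site 2:29, Site 3:23.5, Site 4:79.25, Site 5:54.75, Site 6:54.25 → nearest is Site 3
2 of the 3 points have Site 3 as nearest.

2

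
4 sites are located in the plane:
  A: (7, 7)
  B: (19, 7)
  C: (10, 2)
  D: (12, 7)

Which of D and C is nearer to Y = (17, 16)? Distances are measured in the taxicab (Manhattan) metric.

D

d(Y,D) = |17−12| + |16−7| = 5 + 9 = 14
d(Y,C) = |17−10| + |16−2| = 7 + 14 = 21
14 < 21, so D is closer.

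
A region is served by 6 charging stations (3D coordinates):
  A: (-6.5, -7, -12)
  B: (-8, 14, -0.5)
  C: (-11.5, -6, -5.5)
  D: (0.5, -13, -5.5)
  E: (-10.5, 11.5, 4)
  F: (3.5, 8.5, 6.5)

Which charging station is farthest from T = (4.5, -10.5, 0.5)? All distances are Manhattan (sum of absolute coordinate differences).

E

d(T,A) = |4.5−(-6.5)| + |-10.5−(-7)| + |0.5−(-12)| = 11 + 3.5 + 12.5 = 27
d(T,B) = |4.5−(-8)| + |-10.5−14| + |0.5−(-0.5)| = 12.5 + 24.5 + 1 = 38
d(T,C) = |4.5−(-11.5)| + |-10.5−(-6)| + |0.5−(-5.5)| = 16 + 4.5 + 6 = 26.5
d(T,D) = |4.5−0.5| + |-10.5−(-13)| + |0.5−(-5.5)| = 4 + 2.5 + 6 = 12.5
d(T,E) = |4.5−(-10.5)| + |-10.5−11.5| + |0.5−4| = 15 + 22 + 3.5 = 40.5
d(T,F) = |4.5−3.5| + |-10.5−8.5| + |0.5−6.5| = 1 + 19 + 6 = 26
The largest is to E.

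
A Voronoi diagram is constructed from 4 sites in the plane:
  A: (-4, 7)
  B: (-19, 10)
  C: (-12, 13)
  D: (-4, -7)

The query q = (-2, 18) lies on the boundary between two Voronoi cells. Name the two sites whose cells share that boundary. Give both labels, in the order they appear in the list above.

Squared distances from q to each site:
|qA|² = 4 + 121 = 125
|qB|² = 289 + 64 = 353
|qC|² = 100 + 25 = 125
|qD|² = 4 + 625 = 629
q is equidistant from A and C (both at squared distance 125), and every other site is strictly farther — so q lies on the A–C Voronoi edge.

A and C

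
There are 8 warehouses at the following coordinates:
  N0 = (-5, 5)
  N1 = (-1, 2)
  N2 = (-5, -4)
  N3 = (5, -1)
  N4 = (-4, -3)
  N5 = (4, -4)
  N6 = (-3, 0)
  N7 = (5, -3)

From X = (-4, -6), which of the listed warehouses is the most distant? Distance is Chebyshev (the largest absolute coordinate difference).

d(X,N0) = max(1, 11) = 11
d(X,N1) = max(3, 8) = 8
d(X,N2) = max(1, 2) = 2
d(X,N3) = max(9, 5) = 9
d(X,N4) = max(0, 3) = 3
d(X,N5) = max(8, 2) = 8
d(X,N6) = max(1, 6) = 6
d(X,N7) = max(9, 3) = 9
The largest is to N0.

N0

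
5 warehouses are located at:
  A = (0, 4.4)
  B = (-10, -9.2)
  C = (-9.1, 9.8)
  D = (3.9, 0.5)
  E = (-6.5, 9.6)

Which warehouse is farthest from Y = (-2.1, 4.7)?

Compare squared distances (the ordering matches that of the actual distances):
|YA|² = 4.41 + 0.09 = 4.5
|YB|² = 62.41 + 193.21 = 255.62
|YC|² = 49 + 26.01 = 75.01
|YD|² = 36 + 17.64 = 53.64
|YE|² = 19.36 + 24.01 = 43.37
The largest is to B.

B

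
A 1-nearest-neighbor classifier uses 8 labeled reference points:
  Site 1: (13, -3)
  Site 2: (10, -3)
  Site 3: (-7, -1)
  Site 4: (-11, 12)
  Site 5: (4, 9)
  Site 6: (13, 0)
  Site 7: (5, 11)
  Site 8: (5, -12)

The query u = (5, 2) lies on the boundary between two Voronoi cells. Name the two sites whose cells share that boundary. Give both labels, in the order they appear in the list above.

Squared distances from u to each site:
d²(u, Site 1) = (5−13)² + (2−(-3))² = 64 + 25 = 89
d²(u, Site 2) = (5−10)² + (2−(-3))² = 25 + 25 = 50
d²(u, Site 3) = (5−(-7))² + (2−(-1))² = 144 + 9 = 153
d²(u, Site 4) = (5−(-11))² + (2−12)² = 256 + 100 = 356
d²(u, Site 5) = (5−4)² + (2−9)² = 1 + 49 = 50
d²(u, Site 6) = (5−13)² + (2−0)² = 64 + 4 = 68
d²(u, Site 7) = (5−5)² + (2−11)² = 0 + 81 = 81
d²(u, Site 8) = (5−5)² + (2−(-12))² = 0 + 196 = 196
u is equidistant from Site 2 and Site 5 (both at squared distance 50), and every other site is strictly farther — so u lies on the Site 2–Site 5 Voronoi edge.

Site 2 and Site 5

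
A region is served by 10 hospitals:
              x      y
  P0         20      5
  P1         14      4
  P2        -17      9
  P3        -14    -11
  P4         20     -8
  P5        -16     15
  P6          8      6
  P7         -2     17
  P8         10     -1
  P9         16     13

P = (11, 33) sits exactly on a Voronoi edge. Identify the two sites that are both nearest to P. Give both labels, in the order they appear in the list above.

Squared distances from P to each site:
|PP0|² = (11−20)² + (33−5)² = 81 + 784 = 865
|PP1|² = (11−14)² + (33−4)² = 9 + 841 = 850
|PP2|² = (11−(-17))² + (33−9)² = 784 + 576 = 1360
|PP3|² = (11−(-14))² + (33−(-11))² = 625 + 1936 = 2561
|PP4|² = (11−20)² + (33−(-8))² = 81 + 1681 = 1762
|PP5|² = (11−(-16))² + (33−15)² = 729 + 324 = 1053
|PP6|² = (11−8)² + (33−6)² = 9 + 729 = 738
|PP7|² = (11−(-2))² + (33−17)² = 169 + 256 = 425
|PP8|² = (11−10)² + (33−(-1))² = 1 + 1156 = 1157
|PP9|² = (11−16)² + (33−13)² = 25 + 400 = 425
P is equidistant from P7 and P9 (both at squared distance 425), and every other site is strictly farther — so P lies on the P7–P9 Voronoi edge.

P7 and P9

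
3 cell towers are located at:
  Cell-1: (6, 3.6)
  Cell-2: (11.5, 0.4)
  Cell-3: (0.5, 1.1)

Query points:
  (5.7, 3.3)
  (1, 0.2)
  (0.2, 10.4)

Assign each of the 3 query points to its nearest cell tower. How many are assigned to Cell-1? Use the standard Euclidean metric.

(5.7, 3.3) — d² to each: Cell-1:0.18, Cell-2:42.05, Cell-3:31.88 → nearest is Cell-1
(1, 0.2) — d² to each: Cell-1:36.56, Cell-2:110.29, Cell-3:1.06 → nearest is Cell-3
(0.2, 10.4) — d² to each: Cell-1:79.88, Cell-2:227.69, Cell-3:86.58 → nearest is Cell-1
2 of the 3 points have Cell-1 as nearest.

2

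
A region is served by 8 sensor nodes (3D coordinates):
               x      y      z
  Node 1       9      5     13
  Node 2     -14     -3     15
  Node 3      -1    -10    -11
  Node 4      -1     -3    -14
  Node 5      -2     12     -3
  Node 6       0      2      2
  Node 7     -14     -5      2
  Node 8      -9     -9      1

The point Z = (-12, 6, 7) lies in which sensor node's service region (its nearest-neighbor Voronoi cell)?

Node 2

Since √ is increasing, it suffices to compare squared distances:
d²(Z, Node 1) = (-12−9)² + (6−5)² + (7−13)² = 441 + 1 + 36 = 478
d²(Z, Node 2) = (-12−(-14))² + (6−(-3))² + (7−15)² = 4 + 81 + 64 = 149
d²(Z, Node 3) = (-12−(-1))² + (6−(-10))² + (7−(-11))² = 121 + 256 + 324 = 701
d²(Z, Node 4) = (-12−(-1))² + (6−(-3))² + (7−(-14))² = 121 + 81 + 441 = 643
d²(Z, Node 5) = (-12−(-2))² + (6−12)² + (7−(-3))² = 100 + 36 + 100 = 236
d²(Z, Node 6) = (-12−0)² + (6−2)² + (7−2)² = 144 + 16 + 25 = 185
d²(Z, Node 7) = (-12−(-14))² + (6−(-5))² + (7−2)² = 4 + 121 + 25 = 150
d²(Z, Node 8) = (-12−(-9))² + (6−(-9))² + (7−1)² = 9 + 225 + 36 = 270
The smallest is to Node 2, so Z lies in the Voronoi region of Node 2.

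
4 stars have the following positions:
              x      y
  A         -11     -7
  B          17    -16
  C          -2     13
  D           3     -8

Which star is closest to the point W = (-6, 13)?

Squared Euclidean distances:
|WA|² = (-6−(-11))² + (13−(-7))² = 25 + 400 = 425
|WB|² = (-6−17)² + (13−(-16))² = 529 + 841 = 1370
|WC|² = (-6−(-2))² + (13−13)² = 16 + 0 = 16
|WD|² = (-6−3)² + (13−(-8))² = 81 + 441 = 522
C is nearest.

C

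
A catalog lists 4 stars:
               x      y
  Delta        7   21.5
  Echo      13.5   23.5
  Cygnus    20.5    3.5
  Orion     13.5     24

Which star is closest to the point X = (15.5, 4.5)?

Cygnus

Squared Euclidean distances:
d²(X, Delta) = (15.5−7)² + (4.5−21.5)² = 72.25 + 289 = 361.25
d²(X, Echo) = (15.5−13.5)² + (4.5−23.5)² = 4 + 361 = 365
d²(X, Cygnus) = (15.5−20.5)² + (4.5−3.5)² = 25 + 1 = 26
d²(X, Orion) = (15.5−13.5)² + (4.5−24)² = 4 + 380.25 = 384.25
The smallest is to Cygnus, so X lies in the Voronoi region of Cygnus.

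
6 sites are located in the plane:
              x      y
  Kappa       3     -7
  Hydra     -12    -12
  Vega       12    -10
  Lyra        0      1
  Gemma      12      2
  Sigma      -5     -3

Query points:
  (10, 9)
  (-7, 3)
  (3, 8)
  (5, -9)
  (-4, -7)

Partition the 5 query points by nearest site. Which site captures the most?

(10, 9) — d² to each: Kappa:305, Hydra:925, Vega:365, Lyra:164, Gemma:53, Sigma:369 → nearest is Gemma
(-7, 3) — d² to each: Kappa:200, Hydra:250, Vega:530, Lyra:53, Gemma:362, Sigma:40 → nearest is Sigma
(3, 8) — d² to each: Kappa:225, Hydra:625, Vega:405, Lyra:58, Gemma:117, Sigma:185 → nearest is Lyra
(5, -9) — d² to each: Kappa:8, Hydra:298, Vega:50, Lyra:125, Gemma:170, Sigma:136 → nearest is Kappa
(-4, -7) — d² to each: Kappa:49, Hydra:89, Vega:265, Lyra:80, Gemma:337, Sigma:17 → nearest is Sigma
Tally — Kappa:1, Lyra:1, Gemma:1, Sigma:2. Sigma captures the most (2).

Sigma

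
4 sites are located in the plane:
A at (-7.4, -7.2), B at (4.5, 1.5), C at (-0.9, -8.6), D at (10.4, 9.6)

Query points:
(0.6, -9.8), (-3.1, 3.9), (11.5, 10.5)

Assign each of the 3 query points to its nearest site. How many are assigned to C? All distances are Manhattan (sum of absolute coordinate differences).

1

(0.6, -9.8) — d to each: A:10.6, B:15.2, C:2.7, D:29.2 → nearest is C
(-3.1, 3.9) — d to each: A:15.4, B:10, C:14.7, D:19.2 → nearest is B
(11.5, 10.5) — d to each: A:36.6, B:16, C:31.5, D:2 → nearest is D
1 of the 3 points has C as nearest.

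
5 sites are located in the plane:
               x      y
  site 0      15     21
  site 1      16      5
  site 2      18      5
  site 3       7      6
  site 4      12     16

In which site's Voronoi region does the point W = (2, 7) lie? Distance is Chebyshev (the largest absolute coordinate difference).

site 3

d(W, site 0) = max(13, 14) = 14
d(W, site 1) = max(14, 2) = 14
d(W, site 2) = max(16, 2) = 16
d(W, site 3) = max(5, 1) = 5
d(W, site 4) = max(10, 9) = 10
The smallest is to site 3, so W lies in the Voronoi region of site 3.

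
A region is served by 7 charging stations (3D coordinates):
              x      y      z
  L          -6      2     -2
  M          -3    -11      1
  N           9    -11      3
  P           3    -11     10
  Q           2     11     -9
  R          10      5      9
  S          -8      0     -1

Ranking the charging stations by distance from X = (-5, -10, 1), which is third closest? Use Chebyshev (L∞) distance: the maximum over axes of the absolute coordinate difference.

d(X,L) = max(1, 12, 3) = 12
d(X,M) = max(2, 1, 0) = 2
d(X,N) = max(14, 1, 2) = 14
d(X,P) = max(8, 1, 9) = 9
d(X,Q) = max(7, 21, 10) = 21
d(X,R) = max(15, 15, 8) = 15
d(X,S) = max(3, 10, 2) = 10
Sorted ascending: M, P, S, L, … — the third-nearest is S.

S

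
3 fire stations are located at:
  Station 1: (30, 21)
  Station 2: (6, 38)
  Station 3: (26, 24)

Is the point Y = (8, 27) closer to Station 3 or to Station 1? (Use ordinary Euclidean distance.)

Compare squared distances:
d²(Y, Station 3) = (8−26)² + (27−24)² = 324 + 9 = 333
d²(Y, Station 1) = (8−30)² + (27−21)² = 484 + 36 = 520
333 < 520, so Station 3 is closer.

Station 3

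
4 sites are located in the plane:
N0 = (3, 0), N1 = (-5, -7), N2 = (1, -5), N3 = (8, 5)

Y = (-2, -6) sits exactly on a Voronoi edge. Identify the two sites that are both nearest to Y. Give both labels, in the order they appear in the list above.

Squared distances from Y to each site:
|YN0|² = (-2−3)² + (-6−0)² = 25 + 36 = 61
|YN1|² = (-2−(-5))² + (-6−(-7))² = 9 + 1 = 10
|YN2|² = (-2−1)² + (-6−(-5))² = 9 + 1 = 10
|YN3|² = (-2−8)² + (-6−5)² = 100 + 121 = 221
Y is equidistant from N1 and N2 (both at squared distance 10), and every other site is strictly farther — so Y lies on the N1–N2 Voronoi edge.

N1 and N2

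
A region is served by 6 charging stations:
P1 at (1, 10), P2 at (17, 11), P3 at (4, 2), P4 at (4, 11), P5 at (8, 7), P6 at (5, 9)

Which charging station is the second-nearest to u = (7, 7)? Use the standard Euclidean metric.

P6

Compare squared distances (the ordering matches that of the actual distances):
|uP1|² = 36 + 9 = 45
|uP2|² = 100 + 16 = 116
|uP3|² = 9 + 25 = 34
|uP4|² = 9 + 16 = 25
|uP5|² = 1 + 0 = 1
|uP6|² = 4 + 4 = 8
Sorted ascending: P5, P6, P4, … — the second-nearest is P6.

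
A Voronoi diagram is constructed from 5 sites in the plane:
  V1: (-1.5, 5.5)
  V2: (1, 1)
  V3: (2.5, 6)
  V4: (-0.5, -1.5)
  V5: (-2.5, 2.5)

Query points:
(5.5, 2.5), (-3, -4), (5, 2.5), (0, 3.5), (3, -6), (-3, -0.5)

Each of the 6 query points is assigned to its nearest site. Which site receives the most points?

(5.5, 2.5) — d² to each: V1:58, V2:22.5, V3:21.25, V4:52, V5:64 → nearest is V3
(-3, -4) — d² to each: V1:92.5, V2:41, V3:130.25, V4:12.5, V5:42.5 → nearest is V4
(5, 2.5) — d² to each: V1:51.25, V2:18.25, V3:18.5, V4:46.25, V5:56.25 → nearest is V2
(0, 3.5) — d² to each: V1:6.25, V2:7.25, V3:12.5, V4:25.25, V5:7.25 → nearest is V1
(3, -6) — d² to each: V1:152.5, V2:53, V3:144.25, V4:32.5, V5:102.5 → nearest is V4
(-3, -0.5) — d² to each: V1:38.25, V2:18.25, V3:72.5, V4:7.25, V5:9.25 → nearest is V4
Tally — V1:1, V2:1, V3:1, V4:3. V4 captures the most (3).

V4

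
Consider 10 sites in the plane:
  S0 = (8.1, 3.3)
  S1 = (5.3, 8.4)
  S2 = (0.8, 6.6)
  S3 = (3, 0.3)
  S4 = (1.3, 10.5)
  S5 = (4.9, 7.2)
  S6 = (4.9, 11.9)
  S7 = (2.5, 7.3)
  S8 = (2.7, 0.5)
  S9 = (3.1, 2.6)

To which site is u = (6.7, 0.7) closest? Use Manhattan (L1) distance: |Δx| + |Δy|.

S0

d(u,S0) = |6.7−8.1| + |0.7−3.3| = 1.4 + 2.6 = 4
d(u,S1) = |6.7−5.3| + |0.7−8.4| = 1.4 + 7.7 = 9.1
d(u,S2) = |6.7−0.8| + |0.7−6.6| = 5.9 + 5.9 = 11.8
d(u,S3) = |6.7−3| + |0.7−0.3| = 3.7 + 0.4 = 4.1
d(u,S4) = |6.7−1.3| + |0.7−10.5| = 5.4 + 9.8 = 15.2
d(u,S5) = |6.7−4.9| + |0.7−7.2| = 1.8 + 6.5 = 8.3
d(u,S6) = |6.7−4.9| + |0.7−11.9| = 1.8 + 11.2 = 13
d(u,S7) = |6.7−2.5| + |0.7−7.3| = 4.2 + 6.6 = 10.8
d(u,S8) = |6.7−2.7| + |0.7−0.5| = 4 + 0.2 = 4.2
d(u,S9) = |6.7−3.1| + |0.7−2.6| = 3.6 + 1.9 = 5.5
S0 is nearest.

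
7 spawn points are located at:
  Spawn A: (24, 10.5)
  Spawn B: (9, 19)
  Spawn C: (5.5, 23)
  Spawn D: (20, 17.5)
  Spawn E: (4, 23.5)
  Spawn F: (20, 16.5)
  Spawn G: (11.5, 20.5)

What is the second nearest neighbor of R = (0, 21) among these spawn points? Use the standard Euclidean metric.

Squared Euclidean distances:
d²(R, Spawn A) = (0−24)² + (21−10.5)² = 576 + 110.25 = 686.25
d²(R, Spawn B) = (0−9)² + (21−19)² = 81 + 4 = 85
d²(R, Spawn C) = (0−5.5)² + (21−23)² = 30.25 + 4 = 34.25
d²(R, Spawn D) = (0−20)² + (21−17.5)² = 400 + 12.25 = 412.25
d²(R, Spawn E) = (0−4)² + (21−23.5)² = 16 + 6.25 = 22.25
d²(R, Spawn F) = (0−20)² + (21−16.5)² = 400 + 20.25 = 420.25
d²(R, Spawn G) = (0−11.5)² + (21−20.5)² = 132.25 + 0.25 = 132.5
Sorted ascending: Spawn E, Spawn C, Spawn B, … — the second-nearest is Spawn C.

Spawn C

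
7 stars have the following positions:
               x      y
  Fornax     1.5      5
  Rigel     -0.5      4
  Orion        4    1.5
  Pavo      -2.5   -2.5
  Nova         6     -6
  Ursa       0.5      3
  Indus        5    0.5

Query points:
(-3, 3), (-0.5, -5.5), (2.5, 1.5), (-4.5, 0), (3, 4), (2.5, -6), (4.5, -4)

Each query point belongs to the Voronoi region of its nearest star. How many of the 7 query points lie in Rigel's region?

1

(-3, 3) — d² to each: Fornax:24.25, Rigel:7.25, Orion:51.25, Pavo:30.5, Nova:162, Ursa:12.25, Indus:70.25 → nearest is Rigel
(-0.5, -5.5) — d² to each: Fornax:114.25, Rigel:90.25, Orion:69.25, Pavo:13, Nova:42.5, Ursa:73.25, Indus:66.25 → nearest is Pavo
(2.5, 1.5) — d² to each: Fornax:13.25, Rigel:15.25, Orion:2.25, Pavo:41, Nova:68.5, Ursa:6.25, Indus:7.25 → nearest is Orion
(-4.5, 0) — d² to each: Fornax:61, Rigel:32, Orion:74.5, Pavo:10.25, Nova:146.25, Ursa:34, Indus:90.5 → nearest is Pavo
(3, 4) — d² to each: Fornax:3.25, Rigel:12.25, Orion:7.25, Pavo:72.5, Nova:109, Ursa:7.25, Indus:16.25 → nearest is Fornax
(2.5, -6) — d² to each: Fornax:122, Rigel:109, Orion:58.5, Pavo:37.25, Nova:12.25, Ursa:85, Indus:48.5 → nearest is Nova
(4.5, -4) — d² to each: Fornax:90, Rigel:89, Orion:30.5, Pavo:51.25, Nova:6.25, Ursa:65, Indus:20.5 → nearest is Nova
1 of the 7 points has Rigel as nearest.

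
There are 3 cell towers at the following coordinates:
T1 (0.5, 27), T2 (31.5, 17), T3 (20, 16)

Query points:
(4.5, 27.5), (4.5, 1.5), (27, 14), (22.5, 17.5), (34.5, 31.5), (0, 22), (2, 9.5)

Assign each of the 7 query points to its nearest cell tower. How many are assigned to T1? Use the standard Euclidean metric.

(4.5, 27.5) — d² to each: T1:16.25, T2:839.25, T3:372.5 → nearest is T1
(4.5, 1.5) — d² to each: T1:666.25, T2:969.25, T3:450.5 → nearest is T3
(27, 14) — d² to each: T1:871.25, T2:29.25, T3:53 → nearest is T2
(22.5, 17.5) — d² to each: T1:574.25, T2:81.25, T3:8.5 → nearest is T3
(34.5, 31.5) — d² to each: T1:1176.25, T2:219.25, T3:450.5 → nearest is T2
(0, 22) — d² to each: T1:25.25, T2:1017.25, T3:436 → nearest is T1
(2, 9.5) — d² to each: T1:308.5, T2:926.5, T3:366.25 → nearest is T1
3 of the 7 points have T1 as nearest.

3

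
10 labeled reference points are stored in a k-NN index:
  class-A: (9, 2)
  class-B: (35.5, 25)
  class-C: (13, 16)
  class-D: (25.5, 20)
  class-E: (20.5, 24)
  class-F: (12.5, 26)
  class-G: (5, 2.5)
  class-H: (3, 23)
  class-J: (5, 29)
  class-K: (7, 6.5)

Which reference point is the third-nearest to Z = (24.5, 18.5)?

class-C

Compare squared distances (the ordering matches that of the actual distances):
d²(Z, class-A) = 240.25 + 272.25 = 512.5
d²(Z, class-B) = 121 + 42.25 = 163.25
d²(Z, class-C) = 132.25 + 6.25 = 138.5
d²(Z, class-D) = 1 + 2.25 = 3.25
d²(Z, class-E) = 16 + 30.25 = 46.25
d²(Z, class-F) = 144 + 56.25 = 200.25
d²(Z, class-G) = 380.25 + 256 = 636.25
d²(Z, class-H) = 462.25 + 20.25 = 482.5
d²(Z, class-J) = 380.25 + 110.25 = 490.5
d²(Z, class-K) = 306.25 + 144 = 450.25
Sorted ascending: class-D, class-E, class-C, class-B, … — the third-nearest is class-C.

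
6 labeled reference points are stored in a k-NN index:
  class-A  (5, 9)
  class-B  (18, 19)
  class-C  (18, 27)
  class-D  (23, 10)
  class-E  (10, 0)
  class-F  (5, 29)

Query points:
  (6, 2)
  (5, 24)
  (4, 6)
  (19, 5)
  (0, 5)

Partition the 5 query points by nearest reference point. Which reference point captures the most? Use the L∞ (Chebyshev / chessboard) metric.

class-A

(6, 2) — d to each: class-A:7, class-B:17, class-C:25, class-D:17, class-E:4, class-F:27 → nearest is class-E
(5, 24) — d to each: class-A:15, class-B:13, class-C:13, class-D:18, class-E:24, class-F:5 → nearest is class-F
(4, 6) — d to each: class-A:3, class-B:14, class-C:21, class-D:19, class-E:6, class-F:23 → nearest is class-A
(19, 5) — d to each: class-A:14, class-B:14, class-C:22, class-D:5, class-E:9, class-F:24 → nearest is class-D
(0, 5) — d to each: class-A:5, class-B:18, class-C:22, class-D:23, class-E:10, class-F:24 → nearest is class-A
Tally — class-A:2, class-D:1, class-E:1, class-F:1. class-A captures the most (2).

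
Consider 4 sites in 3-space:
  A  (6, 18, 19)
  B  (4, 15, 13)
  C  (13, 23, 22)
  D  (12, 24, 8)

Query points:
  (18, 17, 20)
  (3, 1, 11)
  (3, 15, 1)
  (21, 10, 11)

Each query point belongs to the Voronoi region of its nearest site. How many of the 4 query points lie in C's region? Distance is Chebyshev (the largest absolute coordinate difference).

(18, 17, 20) — d to each: A:12, B:14, C:6, D:12 → nearest is C
(3, 1, 11) — d to each: A:17, B:14, C:22, D:23 → nearest is B
(3, 15, 1) — d to each: A:18, B:12, C:21, D:9 → nearest is D
(21, 10, 11) — d to each: A:15, B:17, C:13, D:14 → nearest is C
2 of the 4 points have C as nearest.

2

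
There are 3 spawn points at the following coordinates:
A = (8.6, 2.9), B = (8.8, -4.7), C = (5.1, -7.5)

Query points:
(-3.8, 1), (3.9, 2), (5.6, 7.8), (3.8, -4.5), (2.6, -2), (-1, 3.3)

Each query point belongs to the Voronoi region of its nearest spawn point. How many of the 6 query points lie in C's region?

3

(-3.8, 1) — d² to each: A:157.37, B:191.25, C:151.46 → nearest is C
(3.9, 2) — d² to each: A:22.9, B:68.9, C:91.69 → nearest is A
(5.6, 7.8) — d² to each: A:33.01, B:166.49, C:234.34 → nearest is A
(3.8, -4.5) — d² to each: A:77.8, B:25.04, C:10.69 → nearest is C
(2.6, -2) — d² to each: A:60.01, B:45.73, C:36.5 → nearest is C
(-1, 3.3) — d² to each: A:92.32, B:160.04, C:153.85 → nearest is A
3 of the 6 points have C as nearest.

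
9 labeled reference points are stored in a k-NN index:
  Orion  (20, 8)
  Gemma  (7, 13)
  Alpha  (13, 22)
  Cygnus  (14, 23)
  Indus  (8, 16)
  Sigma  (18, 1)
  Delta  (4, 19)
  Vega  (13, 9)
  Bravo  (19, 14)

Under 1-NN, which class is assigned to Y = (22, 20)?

Compare squared distances (the ordering matches that of the actual distances):
d²(Y, Orion) = (22−20)² + (20−8)² = 4 + 144 = 148
d²(Y, Gemma) = (22−7)² + (20−13)² = 225 + 49 = 274
d²(Y, Alpha) = (22−13)² + (20−22)² = 81 + 4 = 85
d²(Y, Cygnus) = (22−14)² + (20−23)² = 64 + 9 = 73
d²(Y, Indus) = (22−8)² + (20−16)² = 196 + 16 = 212
d²(Y, Sigma) = (22−18)² + (20−1)² = 16 + 361 = 377
d²(Y, Delta) = (22−4)² + (20−19)² = 324 + 1 = 325
d²(Y, Vega) = (22−13)² + (20−9)² = 81 + 121 = 202
d²(Y, Bravo) = (22−19)² + (20−14)² = 9 + 36 = 45
The smallest is to Bravo, so Y lies in the Voronoi region of Bravo.

Bravo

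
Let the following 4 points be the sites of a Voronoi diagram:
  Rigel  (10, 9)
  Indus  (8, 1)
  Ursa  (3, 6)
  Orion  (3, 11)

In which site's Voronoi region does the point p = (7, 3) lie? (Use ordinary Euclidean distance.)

Since √ is increasing, it suffices to compare squared distances:
d²(p, Rigel) = 9 + 36 = 45
d²(p, Indus) = 1 + 4 = 5
d²(p, Ursa) = 16 + 9 = 25
d²(p, Orion) = 16 + 64 = 80
Minimum is at Indus.

Indus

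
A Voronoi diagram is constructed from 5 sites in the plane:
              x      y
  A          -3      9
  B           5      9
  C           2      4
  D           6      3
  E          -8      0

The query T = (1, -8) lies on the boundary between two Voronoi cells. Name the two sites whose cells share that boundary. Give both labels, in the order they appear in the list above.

C and E

Squared distances from T to each site:
|TA|² = 16 + 289 = 305
|TB|² = 16 + 289 = 305
|TC|² = 1 + 144 = 145
|TD|² = 25 + 121 = 146
|TE|² = 81 + 64 = 145
T is equidistant from C and E (both at squared distance 145), and every other site is strictly farther — so T lies on the C–E Voronoi edge.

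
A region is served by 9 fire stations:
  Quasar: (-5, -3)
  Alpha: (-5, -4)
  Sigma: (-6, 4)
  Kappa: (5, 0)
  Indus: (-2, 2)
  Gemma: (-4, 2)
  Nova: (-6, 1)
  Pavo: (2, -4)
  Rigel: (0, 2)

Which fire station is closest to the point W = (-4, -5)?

Alpha

Since √ is increasing, it suffices to compare squared distances:
d²(W, Quasar) = 1 + 4 = 5
d²(W, Alpha) = 1 + 1 = 2
d²(W, Sigma) = 4 + 81 = 85
d²(W, Kappa) = 81 + 25 = 106
d²(W, Indus) = 4 + 49 = 53
d²(W, Gemma) = 0 + 49 = 49
d²(W, Nova) = 4 + 36 = 40
d²(W, Pavo) = 36 + 1 = 37
d²(W, Rigel) = 16 + 49 = 65
Minimum is at Alpha.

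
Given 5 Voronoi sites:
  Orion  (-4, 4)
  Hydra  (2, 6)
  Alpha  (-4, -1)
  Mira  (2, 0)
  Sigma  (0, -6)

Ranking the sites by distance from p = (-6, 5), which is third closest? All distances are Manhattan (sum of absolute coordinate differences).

Hydra

d(p, Orion) = |-6−(-4)| + |5−4| = 2 + 1 = 3
d(p, Hydra) = |-6−2| + |5−6| = 8 + 1 = 9
d(p, Alpha) = |-6−(-4)| + |5−(-1)| = 2 + 6 = 8
d(p, Mira) = |-6−2| + |5−0| = 8 + 5 = 13
d(p, Sigma) = |-6−0| + |5−(-6)| = 6 + 11 = 17
Sorted ascending: Orion, Alpha, Hydra, Mira, … — the third-nearest is Hydra.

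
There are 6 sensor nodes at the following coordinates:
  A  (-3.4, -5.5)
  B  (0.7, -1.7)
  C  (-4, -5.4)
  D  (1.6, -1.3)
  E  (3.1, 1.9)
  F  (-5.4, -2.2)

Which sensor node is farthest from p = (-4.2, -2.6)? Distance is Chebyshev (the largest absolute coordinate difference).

d(p,A) = max(0.8, 2.9) = 2.9
d(p,B) = max(4.9, 0.9) = 4.9
d(p,C) = max(0.2, 2.8) = 2.8
d(p,D) = max(5.8, 1.3) = 5.8
d(p,E) = max(7.3, 4.5) = 7.3
d(p,F) = max(1.2, 0.4) = 1.2
The largest is to E.

E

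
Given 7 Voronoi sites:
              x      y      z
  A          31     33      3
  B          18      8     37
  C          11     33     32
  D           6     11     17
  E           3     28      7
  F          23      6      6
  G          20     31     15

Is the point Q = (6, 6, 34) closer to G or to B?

Compare squared distances:
|QG|² = (6−20)² + (6−31)² + (34−15)² = 196 + 625 + 361 = 1182
|QB|² = (6−18)² + (6−8)² + (34−37)² = 144 + 4 + 9 = 157
1182 > 157, so B is closer.

B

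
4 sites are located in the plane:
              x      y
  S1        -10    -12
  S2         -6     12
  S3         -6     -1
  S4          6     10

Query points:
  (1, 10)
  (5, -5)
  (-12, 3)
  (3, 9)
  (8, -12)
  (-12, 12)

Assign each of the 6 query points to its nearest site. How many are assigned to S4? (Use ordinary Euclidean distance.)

(1, 10) — d² to each: S1:605, S2:53, S3:170, S4:25 → nearest is S4
(5, -5) — d² to each: S1:274, S2:410, S3:137, S4:226 → nearest is S3
(-12, 3) — d² to each: S1:229, S2:117, S3:52, S4:373 → nearest is S3
(3, 9) — d² to each: S1:610, S2:90, S3:181, S4:10 → nearest is S4
(8, -12) — d² to each: S1:324, S2:772, S3:317, S4:488 → nearest is S3
(-12, 12) — d² to each: S1:580, S2:36, S3:205, S4:328 → nearest is S2
2 of the 6 points have S4 as nearest.

2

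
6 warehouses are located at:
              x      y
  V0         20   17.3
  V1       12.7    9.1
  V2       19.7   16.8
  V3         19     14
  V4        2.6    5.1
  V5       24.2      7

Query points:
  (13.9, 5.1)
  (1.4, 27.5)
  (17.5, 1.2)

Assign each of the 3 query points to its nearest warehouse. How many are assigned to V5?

1

(13.9, 5.1) — d² to each: V0:186.05, V1:17.44, V2:170.53, V3:105.22, V4:127.69, V5:109.7 → nearest is V1
(1.4, 27.5) — d² to each: V0:450, V1:466.25, V2:449.38, V3:492.01, V4:503.2, V5:940.09 → nearest is V2
(17.5, 1.2) — d² to each: V0:265.46, V1:85.45, V2:248.2, V3:166.09, V4:237.22, V5:78.53 → nearest is V5
1 of the 3 points has V5 as nearest.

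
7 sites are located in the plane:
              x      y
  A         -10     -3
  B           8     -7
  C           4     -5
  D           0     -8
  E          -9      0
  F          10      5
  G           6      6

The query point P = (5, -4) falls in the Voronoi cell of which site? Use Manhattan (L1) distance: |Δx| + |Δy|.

d(P,A) = |5−(-10)| + |-4−(-3)| = 15 + 1 = 16
d(P,B) = |5−8| + |-4−(-7)| = 3 + 3 = 6
d(P,C) = |5−4| + |-4−(-5)| = 1 + 1 = 2
d(P,D) = |5−0| + |-4−(-8)| = 5 + 4 = 9
d(P,E) = |5−(-9)| + |-4−0| = 14 + 4 = 18
d(P,F) = |5−10| + |-4−5| = 5 + 9 = 14
d(P,G) = |5−6| + |-4−6| = 1 + 10 = 11
Minimum is at C.

C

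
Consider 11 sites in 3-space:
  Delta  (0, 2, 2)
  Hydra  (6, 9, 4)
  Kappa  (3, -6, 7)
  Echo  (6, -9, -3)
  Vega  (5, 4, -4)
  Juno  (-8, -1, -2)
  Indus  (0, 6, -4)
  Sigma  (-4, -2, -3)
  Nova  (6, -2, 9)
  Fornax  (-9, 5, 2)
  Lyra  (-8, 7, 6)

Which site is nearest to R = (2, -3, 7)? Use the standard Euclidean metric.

Compare squared distances (the ordering matches that of the actual distances):
d²(R, Delta) = 4 + 25 + 25 = 54
d²(R, Hydra) = 16 + 144 + 9 = 169
d²(R, Kappa) = 1 + 9 + 0 = 10
d²(R, Echo) = 16 + 36 + 100 = 152
d²(R, Vega) = 9 + 49 + 121 = 179
d²(R, Juno) = 100 + 4 + 81 = 185
d²(R, Indus) = 4 + 81 + 121 = 206
d²(R, Sigma) = 36 + 1 + 100 = 137
d²(R, Nova) = 16 + 1 + 4 = 21
d²(R, Fornax) = 121 + 64 + 25 = 210
d²(R, Lyra) = 100 + 100 + 1 = 201
The smallest is to Kappa, so R lies in the Voronoi region of Kappa.

Kappa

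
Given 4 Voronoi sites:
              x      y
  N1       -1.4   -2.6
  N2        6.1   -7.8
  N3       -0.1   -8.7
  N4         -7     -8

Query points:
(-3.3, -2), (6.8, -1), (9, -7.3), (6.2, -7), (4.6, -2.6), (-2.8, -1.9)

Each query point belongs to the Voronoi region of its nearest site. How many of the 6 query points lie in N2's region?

(-3.3, -2) — d² to each: N1:3.97, N2:122, N3:55.13, N4:49.69 → nearest is N1
(6.8, -1) — d² to each: N1:69.8, N2:46.73, N3:106.9, N4:239.44 → nearest is N2
(9, -7.3) — d² to each: N1:130.25, N2:8.66, N3:84.77, N4:256.49 → nearest is N2
(6.2, -7) — d² to each: N1:77.12, N2:0.65, N3:42.58, N4:175.24 → nearest is N2
(4.6, -2.6) — d² to each: N1:36, N2:29.29, N3:59.3, N4:163.72 → nearest is N2
(-2.8, -1.9) — d² to each: N1:2.45, N2:114.02, N3:53.53, N4:54.85 → nearest is N1
4 of the 6 points have N2 as nearest.

4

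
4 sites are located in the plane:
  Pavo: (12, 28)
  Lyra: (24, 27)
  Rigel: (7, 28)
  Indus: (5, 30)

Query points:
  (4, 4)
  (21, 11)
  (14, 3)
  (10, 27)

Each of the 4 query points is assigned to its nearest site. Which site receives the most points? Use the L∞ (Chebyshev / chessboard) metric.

(4, 4) — d to each: Pavo:24, Lyra:23, Rigel:24, Indus:26 → nearest is Lyra
(21, 11) — d to each: Pavo:17, Lyra:16, Rigel:17, Indus:19 → nearest is Lyra
(14, 3) — d to each: Pavo:25, Lyra:24, Rigel:25, Indus:27 → nearest is Lyra
(10, 27) — d to each: Pavo:2, Lyra:14, Rigel:3, Indus:5 → nearest is Pavo
Tally — Pavo:1, Lyra:3. Lyra captures the most (3).

Lyra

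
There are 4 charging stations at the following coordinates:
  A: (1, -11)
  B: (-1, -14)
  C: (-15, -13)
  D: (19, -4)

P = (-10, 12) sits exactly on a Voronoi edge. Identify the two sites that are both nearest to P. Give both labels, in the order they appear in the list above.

A and C

Squared distances from P to each site:
|PA|² = (-10−1)² + (12−(-11))² = 121 + 529 = 650
|PB|² = (-10−(-1))² + (12−(-14))² = 81 + 676 = 757
|PC|² = (-10−(-15))² + (12−(-13))² = 25 + 625 = 650
|PD|² = (-10−19)² + (12−(-4))² = 841 + 256 = 1097
P is equidistant from A and C (both at squared distance 650), and every other site is strictly farther — so P lies on the A–C Voronoi edge.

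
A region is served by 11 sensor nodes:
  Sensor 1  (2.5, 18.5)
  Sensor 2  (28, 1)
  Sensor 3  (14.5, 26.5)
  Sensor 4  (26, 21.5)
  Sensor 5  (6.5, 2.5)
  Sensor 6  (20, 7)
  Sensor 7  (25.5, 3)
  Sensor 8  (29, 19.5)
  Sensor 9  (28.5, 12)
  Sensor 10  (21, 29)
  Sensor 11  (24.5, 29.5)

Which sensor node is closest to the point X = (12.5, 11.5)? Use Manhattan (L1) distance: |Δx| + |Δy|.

d(X, Sensor 1) = 10 + 7 = 17
d(X, Sensor 2) = 15.5 + 10.5 = 26
d(X, Sensor 3) = 2 + 15 = 17
d(X, Sensor 4) = 13.5 + 10 = 23.5
d(X, Sensor 5) = 6 + 9 = 15
d(X, Sensor 6) = 7.5 + 4.5 = 12
d(X, Sensor 7) = 13 + 8.5 = 21.5
d(X, Sensor 8) = 16.5 + 8 = 24.5
d(X, Sensor 9) = 16 + 0.5 = 16.5
d(X, Sensor 10) = 8.5 + 17.5 = 26
d(X, Sensor 11) = 12 + 18 = 30
Minimum is at Sensor 6.

Sensor 6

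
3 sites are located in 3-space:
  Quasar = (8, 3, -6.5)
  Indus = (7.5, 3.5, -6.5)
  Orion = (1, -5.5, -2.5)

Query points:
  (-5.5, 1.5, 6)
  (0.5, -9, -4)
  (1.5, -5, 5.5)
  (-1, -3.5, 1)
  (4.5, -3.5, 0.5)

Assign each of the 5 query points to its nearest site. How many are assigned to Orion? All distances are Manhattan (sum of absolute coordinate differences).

5

(-5.5, 1.5, 6) — d to each: Quasar:27.5, Indus:27.5, Orion:22 → nearest is Orion
(0.5, -9, -4) — d to each: Quasar:22, Indus:22, Orion:5.5 → nearest is Orion
(1.5, -5, 5.5) — d to each: Quasar:26.5, Indus:26.5, Orion:9 → nearest is Orion
(-1, -3.5, 1) — d to each: Quasar:23, Indus:23, Orion:7.5 → nearest is Orion
(4.5, -3.5, 0.5) — d to each: Quasar:17, Indus:17, Orion:8.5 → nearest is Orion
5 of the 5 points have Orion as nearest.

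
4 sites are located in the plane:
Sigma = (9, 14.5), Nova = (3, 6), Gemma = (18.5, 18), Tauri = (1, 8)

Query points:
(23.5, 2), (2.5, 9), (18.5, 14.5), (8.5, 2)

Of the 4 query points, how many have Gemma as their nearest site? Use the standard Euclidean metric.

(23.5, 2) — d² to each: Sigma:366.5, Nova:436.25, Gemma:281, Tauri:542.25 → nearest is Gemma
(2.5, 9) — d² to each: Sigma:72.5, Nova:9.25, Gemma:337, Tauri:3.25 → nearest is Tauri
(18.5, 14.5) — d² to each: Sigma:90.25, Nova:312.5, Gemma:12.25, Tauri:348.5 → nearest is Gemma
(8.5, 2) — d² to each: Sigma:156.5, Nova:46.25, Gemma:356, Tauri:92.25 → nearest is Nova
2 of the 4 points have Gemma as nearest.

2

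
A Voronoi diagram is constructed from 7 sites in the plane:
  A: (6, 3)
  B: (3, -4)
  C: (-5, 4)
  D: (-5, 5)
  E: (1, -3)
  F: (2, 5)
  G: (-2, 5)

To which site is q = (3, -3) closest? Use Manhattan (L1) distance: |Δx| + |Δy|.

B

d(q,A) = 3 + 6 = 9
d(q,B) = 0 + 1 = 1
d(q,C) = 8 + 7 = 15
d(q,D) = 8 + 8 = 16
d(q,E) = 2 + 0 = 2
d(q,F) = 1 + 8 = 9
d(q,G) = 5 + 8 = 13
Minimum is at B.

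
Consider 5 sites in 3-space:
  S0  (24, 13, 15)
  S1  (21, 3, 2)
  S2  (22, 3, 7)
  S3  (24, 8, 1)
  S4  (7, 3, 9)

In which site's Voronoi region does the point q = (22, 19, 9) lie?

Squared Euclidean distances:
|qS0|² = (22−24)² + (19−13)² + (9−15)² = 4 + 36 + 36 = 76
|qS1|² = (22−21)² + (19−3)² + (9−2)² = 1 + 256 + 49 = 306
|qS2|² = (22−22)² + (19−3)² + (9−7)² = 0 + 256 + 4 = 260
|qS3|² = (22−24)² + (19−8)² + (9−1)² = 4 + 121 + 64 = 189
|qS4|² = (22−7)² + (19−3)² + (9−9)² = 225 + 256 + 0 = 481
The smallest is to S0, so q lies in the Voronoi region of S0.

S0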